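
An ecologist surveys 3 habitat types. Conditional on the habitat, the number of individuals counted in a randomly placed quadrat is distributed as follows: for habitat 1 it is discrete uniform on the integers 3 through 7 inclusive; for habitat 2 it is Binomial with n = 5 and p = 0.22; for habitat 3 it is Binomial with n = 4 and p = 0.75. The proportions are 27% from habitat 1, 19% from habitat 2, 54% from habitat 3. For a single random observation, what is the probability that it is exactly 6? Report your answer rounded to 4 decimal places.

Conditional on each habitat, P(X = 6): 1: 0.2; 2: 0; 3: 0.
By total probability, P(X = 6) = 0.27·0.2 + 0.19·0 + 0.54·0 = 0.054.

0.0540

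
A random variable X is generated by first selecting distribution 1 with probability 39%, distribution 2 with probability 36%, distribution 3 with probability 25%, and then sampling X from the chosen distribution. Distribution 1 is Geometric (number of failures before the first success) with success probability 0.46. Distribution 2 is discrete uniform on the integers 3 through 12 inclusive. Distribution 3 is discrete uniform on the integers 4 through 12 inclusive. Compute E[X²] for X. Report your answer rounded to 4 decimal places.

42.4194

For each component E[X²] = Var + (mean)², giving 1: 3.93006; 2: 64.5; 3: 70.6667.
Overall E[X²] = 0.39·3.93006 + 0.36·64.5 + 0.25·70.6667 = 42.4194.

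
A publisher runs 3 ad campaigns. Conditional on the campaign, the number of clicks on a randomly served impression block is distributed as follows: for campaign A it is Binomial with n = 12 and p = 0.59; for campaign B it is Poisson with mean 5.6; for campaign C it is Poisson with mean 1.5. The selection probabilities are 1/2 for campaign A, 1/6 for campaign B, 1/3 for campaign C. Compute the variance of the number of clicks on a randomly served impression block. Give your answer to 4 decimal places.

Per component, A: μ=7.08, E[X²]=53.0292; B: μ=5.6, E[X²]=36.96; C: μ=1.5, E[X²]=3.75.
E[X] = 0.5·7.08 + 0.166667·5.6 + 0.333333·1.5 = 4.97333.
E[X²] = 0.5·53.0292 + 0.166667·36.96 + 0.333333·3.75 = 33.9246.
Var(X) = E[X²] − (E[X])² = 33.9246 − 24.734 = 9.19056.

9.1906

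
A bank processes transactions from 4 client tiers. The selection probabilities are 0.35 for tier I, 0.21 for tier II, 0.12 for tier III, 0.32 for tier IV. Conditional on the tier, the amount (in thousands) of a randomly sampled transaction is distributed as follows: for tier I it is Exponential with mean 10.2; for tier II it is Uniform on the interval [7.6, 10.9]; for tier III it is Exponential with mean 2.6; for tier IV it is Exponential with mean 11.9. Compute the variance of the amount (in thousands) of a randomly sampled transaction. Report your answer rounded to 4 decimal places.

Per component, I: μ=10.2, E[X²]=208.08; II: μ=9.25, E[X²]=86.47; III: μ=2.6, E[X²]=13.52; IV: μ=11.9, E[X²]=283.22.
E[X] = 0.35·10.2 + 0.21·9.25 + 0.12·2.6 + 0.32·11.9 = 9.6325.
E[X²] = 0.35·208.08 + 0.21·86.47 + 0.12·13.52 + 0.32·283.22 = 183.239.
Var(X) = E[X²] − (E[X])² = 183.239 − 92.7851 = 90.4544.

90.4544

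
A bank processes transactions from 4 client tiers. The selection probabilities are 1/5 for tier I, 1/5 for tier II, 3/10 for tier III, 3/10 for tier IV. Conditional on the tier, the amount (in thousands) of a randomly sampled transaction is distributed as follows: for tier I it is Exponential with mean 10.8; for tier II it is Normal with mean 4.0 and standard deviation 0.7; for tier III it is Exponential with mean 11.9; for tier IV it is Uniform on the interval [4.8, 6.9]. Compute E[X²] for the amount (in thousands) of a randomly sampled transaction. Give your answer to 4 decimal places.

145.2970

For each component E[X²] = Var + (mean)², giving I: 233.28; II: 16.49; III: 283.22; IV: 34.59.
Overall E[X²] = 0.2·233.28 + 0.2·16.49 + 0.3·283.22 + 0.3·34.59 = 145.297.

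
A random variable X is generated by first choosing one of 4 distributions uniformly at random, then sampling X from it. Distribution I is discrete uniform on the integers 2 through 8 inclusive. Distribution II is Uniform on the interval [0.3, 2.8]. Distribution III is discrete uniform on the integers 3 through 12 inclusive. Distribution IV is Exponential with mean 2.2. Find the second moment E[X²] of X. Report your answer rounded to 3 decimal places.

26.526

For each component E[X²] = Var + (mean)², giving I: 29; II: 2.92333; III: 64.5; IV: 9.68.
Overall E[X²] = 0.25·29 + 0.25·2.92333 + 0.25·64.5 + 0.25·9.68 = 26.5258.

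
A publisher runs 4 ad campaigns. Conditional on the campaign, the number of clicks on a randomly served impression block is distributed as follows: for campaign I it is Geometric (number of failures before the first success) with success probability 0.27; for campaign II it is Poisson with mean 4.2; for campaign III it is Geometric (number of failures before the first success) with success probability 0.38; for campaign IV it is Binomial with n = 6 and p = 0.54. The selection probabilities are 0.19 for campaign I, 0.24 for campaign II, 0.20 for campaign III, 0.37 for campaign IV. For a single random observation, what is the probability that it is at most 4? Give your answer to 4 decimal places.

Conditional on each campaign, P(X ≤ 4): I: 0.792693; II: 0.589827; III: 0.908387; IV: 0.848476.
By total probability, P(X ≤ 4) = 0.19·0.792693 + 0.24·0.589827 + 0.2·0.908387 + 0.37·0.848476 = 0.787783.

0.7878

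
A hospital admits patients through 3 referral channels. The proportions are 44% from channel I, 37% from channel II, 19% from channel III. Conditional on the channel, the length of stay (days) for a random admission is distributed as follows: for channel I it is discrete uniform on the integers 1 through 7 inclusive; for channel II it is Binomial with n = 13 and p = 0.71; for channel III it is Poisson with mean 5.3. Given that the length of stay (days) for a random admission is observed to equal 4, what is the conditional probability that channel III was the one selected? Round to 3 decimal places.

Likelihoods P(X=4 | ·): I: 0.142857; II: 0.00263585; III: 0.164109.
Posterior ∝ prior × likelihood. Numerator for III: 0.19·0.164109 = 0.0311806.
Normalizing constant: 0.44·0.142857 + 0.37·0.00263585 + 0.19·0.164109 = 0.0950131.
P(III | observation) = 0.0311806 / 0.0950131 = 0.328172.

0.328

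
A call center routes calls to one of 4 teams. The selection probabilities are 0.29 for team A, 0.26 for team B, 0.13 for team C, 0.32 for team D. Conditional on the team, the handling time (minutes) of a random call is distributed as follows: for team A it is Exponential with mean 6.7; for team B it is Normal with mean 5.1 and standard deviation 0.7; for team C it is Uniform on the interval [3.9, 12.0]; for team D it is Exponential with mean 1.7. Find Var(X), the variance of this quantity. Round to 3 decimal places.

20.214

Per component, A: μ=6.7, E[X²]=89.78; B: μ=5.1, E[X²]=26.5; C: μ=7.95, E[X²]=68.67; D: μ=1.7, E[X²]=5.78.
E[X] = 0.29·6.7 + 0.26·5.1 + 0.13·7.95 + 0.32·1.7 = 4.8465.
E[X²] = 0.29·89.78 + 0.26·26.5 + 0.13·68.67 + 0.32·5.78 = 43.7029.
Var(X) = E[X²] − (E[X])² = 43.7029 − 23.4886 = 20.2143.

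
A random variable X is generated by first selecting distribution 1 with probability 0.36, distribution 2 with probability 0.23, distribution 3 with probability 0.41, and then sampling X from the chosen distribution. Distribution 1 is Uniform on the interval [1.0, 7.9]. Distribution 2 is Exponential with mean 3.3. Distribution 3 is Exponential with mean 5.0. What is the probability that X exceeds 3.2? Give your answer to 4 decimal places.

0.5486

Conditional on each component, P(X > 3.2): 1: 0.681159; 2: 0.379198; 3: 0.527292.
By total probability, P(X > 3.2) = 0.36·0.681159 + 0.23·0.379198 + 0.41·0.527292 = 0.548623.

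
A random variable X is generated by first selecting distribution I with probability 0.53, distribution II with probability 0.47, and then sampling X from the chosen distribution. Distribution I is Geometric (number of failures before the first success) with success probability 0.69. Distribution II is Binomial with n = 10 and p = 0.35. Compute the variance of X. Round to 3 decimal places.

3.733

Per component, I: μ=0.449275, E[X²]=0.852972; II: μ=3.5, E[X²]=14.525.
E[X] = 0.53·0.449275 + 0.47·3.5 = 1.88312.
E[X²] = 0.53·0.852972 + 0.47·14.525 = 7.27883.
Var(X) = E[X²] − (E[X])² = 7.27883 − 3.54613 = 3.7327.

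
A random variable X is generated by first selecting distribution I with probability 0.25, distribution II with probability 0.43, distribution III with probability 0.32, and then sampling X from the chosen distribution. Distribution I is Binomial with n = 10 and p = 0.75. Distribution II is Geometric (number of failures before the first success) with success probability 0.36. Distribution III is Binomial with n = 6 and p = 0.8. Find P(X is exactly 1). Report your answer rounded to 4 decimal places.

0.0996

Conditional on each component, P(X = 1): I: 2.86102e-05; II: 0.2304; III: 0.001536.
By total probability, P(X = 1) = 0.25·2.86102e-05 + 0.43·0.2304 + 0.32·0.001536 = 0.0995707.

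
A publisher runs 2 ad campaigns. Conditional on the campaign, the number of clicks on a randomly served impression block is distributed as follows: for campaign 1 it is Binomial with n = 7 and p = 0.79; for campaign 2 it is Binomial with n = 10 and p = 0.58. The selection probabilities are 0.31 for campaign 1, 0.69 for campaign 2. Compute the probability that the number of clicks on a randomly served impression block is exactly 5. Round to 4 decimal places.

Conditional on each campaign, P(X = 5): 1: 0.284966; 2: 0.216166.
By total probability, P(X = 5) = 0.31·0.284966 + 0.69·0.216166 = 0.237494.

0.2375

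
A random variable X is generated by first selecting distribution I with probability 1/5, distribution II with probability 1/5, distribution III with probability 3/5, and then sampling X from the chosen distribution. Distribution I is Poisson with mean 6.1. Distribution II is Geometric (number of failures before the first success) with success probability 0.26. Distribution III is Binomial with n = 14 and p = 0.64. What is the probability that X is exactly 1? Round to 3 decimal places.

Conditional on each component, P(X = 1): I: 0.0136815; II: 0.1924; III: 1.52841e-05.
By total probability, P(X = 1) = 0.2·0.0136815 + 0.2·0.1924 + 0.6·1.52841e-05 = 0.0412255.

0.041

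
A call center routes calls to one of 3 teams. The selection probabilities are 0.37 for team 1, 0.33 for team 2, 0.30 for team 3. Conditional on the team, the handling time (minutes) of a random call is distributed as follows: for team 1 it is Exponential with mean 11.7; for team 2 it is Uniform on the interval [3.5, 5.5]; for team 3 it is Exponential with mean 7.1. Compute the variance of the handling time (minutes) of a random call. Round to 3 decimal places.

75.230

Per component, 1: μ=11.7, E[X²]=273.78; 2: μ=4.5, E[X²]=20.5833; 3: μ=7.1, E[X²]=100.82.
E[X] = 0.37·11.7 + 0.33·4.5 + 0.3·7.1 = 7.944.
E[X²] = 0.37·273.78 + 0.33·20.5833 + 0.3·100.82 = 138.337.
Var(X) = E[X²] − (E[X])² = 138.337 − 63.1071 = 75.23.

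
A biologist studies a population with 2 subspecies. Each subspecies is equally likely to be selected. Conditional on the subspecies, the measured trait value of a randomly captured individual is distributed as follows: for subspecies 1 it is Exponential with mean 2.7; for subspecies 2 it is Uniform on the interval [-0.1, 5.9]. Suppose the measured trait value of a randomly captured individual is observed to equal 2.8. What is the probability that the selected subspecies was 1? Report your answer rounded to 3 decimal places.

0.441

Likelihoods f(2.8 | ·): 1: 0.131298; 2: 0.166667.
Posterior ∝ prior × likelihood. Numerator for 1: 0.5·0.131298 = 0.0656488.
Normalizing constant: 0.5·0.131298 + 0.5·0.166667 = 0.148982.
P(1 | observation) = 0.0656488 / 0.148982 = 0.440649.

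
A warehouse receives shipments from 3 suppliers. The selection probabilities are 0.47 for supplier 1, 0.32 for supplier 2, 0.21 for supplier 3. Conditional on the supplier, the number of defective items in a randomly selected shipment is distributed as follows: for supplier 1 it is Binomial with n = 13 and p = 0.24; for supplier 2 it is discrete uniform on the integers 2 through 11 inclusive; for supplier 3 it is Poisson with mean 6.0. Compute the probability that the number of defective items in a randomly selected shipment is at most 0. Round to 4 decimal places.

Conditional on each supplier, P(X ≤ 0): 1: 0.0282213; 2: 0; 3: 0.00247875.
By total probability, P(X ≤ 0) = 0.47·0.0282213 + 0.32·0 + 0.21·0.00247875 = 0.0137845.

0.0138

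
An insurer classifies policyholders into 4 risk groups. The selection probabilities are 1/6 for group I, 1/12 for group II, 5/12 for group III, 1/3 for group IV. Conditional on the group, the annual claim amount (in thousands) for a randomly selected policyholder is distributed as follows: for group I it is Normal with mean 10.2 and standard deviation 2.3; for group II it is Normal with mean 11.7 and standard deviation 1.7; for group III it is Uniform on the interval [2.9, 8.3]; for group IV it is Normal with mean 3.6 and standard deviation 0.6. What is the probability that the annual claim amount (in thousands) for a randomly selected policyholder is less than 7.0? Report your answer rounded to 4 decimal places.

Conditional on each group, P(X < 7.0): I: 0.0820666; II: 0.00284871; III: 0.759259; IV: 1.
By total probability, P(X < 7.0) = 0.166667·0.0820666 + 0.0833333·0.00284871 + 0.416667·0.759259 + 0.333333·1 = 0.663607.

0.6636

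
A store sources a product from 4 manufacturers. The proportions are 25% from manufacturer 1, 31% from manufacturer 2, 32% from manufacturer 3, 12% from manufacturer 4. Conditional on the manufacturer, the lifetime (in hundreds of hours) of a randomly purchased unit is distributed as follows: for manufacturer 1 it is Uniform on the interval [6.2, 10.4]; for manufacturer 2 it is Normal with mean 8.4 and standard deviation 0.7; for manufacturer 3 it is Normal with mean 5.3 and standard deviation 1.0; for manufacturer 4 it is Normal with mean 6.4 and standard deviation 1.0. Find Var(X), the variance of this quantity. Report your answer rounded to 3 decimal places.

Per component, 1: μ=8.3, E[X²]=70.36; 2: μ=8.4, E[X²]=71.05; 3: μ=5.3, E[X²]=29.09; 4: μ=6.4, E[X²]=41.96.
E[X] = 0.25·8.3 + 0.31·8.4 + 0.32·5.3 + 0.12·6.4 = 7.143.
E[X²] = 0.25·70.36 + 0.31·71.05 + 0.32·29.09 + 0.12·41.96 = 53.9595.
Var(X) = E[X²] − (E[X])² = 53.9595 − 51.0224 = 2.93705.

2.937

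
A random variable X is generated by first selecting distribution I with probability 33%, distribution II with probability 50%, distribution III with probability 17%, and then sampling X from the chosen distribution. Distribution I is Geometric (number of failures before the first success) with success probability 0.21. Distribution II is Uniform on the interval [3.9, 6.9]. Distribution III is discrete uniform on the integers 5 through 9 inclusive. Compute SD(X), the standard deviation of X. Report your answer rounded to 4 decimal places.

2.8063

Per component, I: μ=3.7619, E[X²]=32.0658; II: μ=5.4, E[X²]=29.91; III: μ=7, E[X²]=51.
E[X] = 0.33·3.7619 + 0.5·5.4 + 0.17·7 = 5.13143.
E[X²] = 0.33·32.0658 + 0.5·29.91 + 0.17·51 = 34.2067.
Var(X) = E[X²] − (E[X])² = 34.2067 − 26.3316 = 7.87514.
SD(X) = √7.87514 = 2.80627.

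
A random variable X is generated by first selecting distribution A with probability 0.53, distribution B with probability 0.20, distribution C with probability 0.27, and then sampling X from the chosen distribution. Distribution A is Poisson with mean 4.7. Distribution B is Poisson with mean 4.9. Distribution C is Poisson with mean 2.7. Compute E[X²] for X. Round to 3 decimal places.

22.678

For each component E[X²] = Var + (mean)², giving A: 26.79; B: 28.91; C: 9.99.
Overall E[X²] = 0.53·26.79 + 0.2·28.91 + 0.27·9.99 = 22.678.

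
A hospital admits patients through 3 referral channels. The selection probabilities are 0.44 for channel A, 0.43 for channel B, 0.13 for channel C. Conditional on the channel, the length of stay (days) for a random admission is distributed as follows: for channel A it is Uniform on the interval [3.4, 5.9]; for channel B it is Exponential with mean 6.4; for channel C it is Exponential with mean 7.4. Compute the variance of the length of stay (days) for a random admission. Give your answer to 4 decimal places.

Per component, A: μ=4.65, E[X²]=22.1433; B: μ=6.4, E[X²]=81.92; C: μ=7.4, E[X²]=109.52.
E[X] = 0.44·4.65 + 0.43·6.4 + 0.13·7.4 = 5.76.
E[X²] = 0.44·22.1433 + 0.43·81.92 + 0.13·109.52 = 59.2063.
Var(X) = E[X²] − (E[X])² = 59.2063 − 33.1776 = 26.0287.

26.0287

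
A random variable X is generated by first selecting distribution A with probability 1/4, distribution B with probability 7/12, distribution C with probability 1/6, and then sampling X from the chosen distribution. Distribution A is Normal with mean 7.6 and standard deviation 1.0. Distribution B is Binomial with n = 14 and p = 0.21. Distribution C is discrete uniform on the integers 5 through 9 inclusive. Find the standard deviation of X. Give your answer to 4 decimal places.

Per component, A: μ=7.6, E[X²]=58.76; B: μ=2.94, E[X²]=10.9662; C: μ=7, E[X²]=51.
E[X] = 0.25·7.6 + 0.583333·2.94 + 0.166667·7 = 4.78167.
E[X²] = 0.25·58.76 + 0.583333·10.9662 + 0.166667·51 = 29.5869.
Var(X) = E[X²] − (E[X])² = 29.5869 − 22.8643 = 6.72261.
SD(X) = √6.72261 = 2.5928.

2.5928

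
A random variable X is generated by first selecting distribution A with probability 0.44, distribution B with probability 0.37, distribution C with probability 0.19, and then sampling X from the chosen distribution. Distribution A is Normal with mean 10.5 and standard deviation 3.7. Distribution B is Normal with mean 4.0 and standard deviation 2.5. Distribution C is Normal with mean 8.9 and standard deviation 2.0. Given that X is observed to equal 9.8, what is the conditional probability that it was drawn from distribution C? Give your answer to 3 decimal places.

Likelihoods f(9.8 | ·): A: 0.10591; B: 0.0108192; C: 0.180263.
Posterior ∝ prior × likelihood. Numerator for C: 0.19·0.180263 = 0.0342501.
Normalizing constant: 0.44·0.10591 + 0.37·0.0108192 + 0.19·0.180263 = 0.0848535.
P(C | observation) = 0.0342501 / 0.0848535 = 0.403638.

0.404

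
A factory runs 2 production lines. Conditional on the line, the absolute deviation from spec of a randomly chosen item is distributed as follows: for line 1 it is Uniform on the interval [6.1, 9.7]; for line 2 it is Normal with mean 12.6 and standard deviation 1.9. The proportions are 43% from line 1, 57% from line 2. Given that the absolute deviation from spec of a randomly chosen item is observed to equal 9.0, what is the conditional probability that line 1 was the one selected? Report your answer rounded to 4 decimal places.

0.8573

Likelihoods f(9.0 | ·): 1: 0.277778; 2: 0.0348812.
Posterior ∝ prior × likelihood. Numerator for 1: 0.43·0.277778 = 0.119444.
Normalizing constant: 0.43·0.277778 + 0.57·0.0348812 = 0.139327.
P(1 | observation) = 0.119444 / 0.139327 = 0.857297.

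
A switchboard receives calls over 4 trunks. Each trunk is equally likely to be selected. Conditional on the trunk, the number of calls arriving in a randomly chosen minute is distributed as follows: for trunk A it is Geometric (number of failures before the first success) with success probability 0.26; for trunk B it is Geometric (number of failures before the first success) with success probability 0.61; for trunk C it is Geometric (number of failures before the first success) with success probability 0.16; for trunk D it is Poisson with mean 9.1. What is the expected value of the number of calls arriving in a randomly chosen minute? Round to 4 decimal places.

Component means — A: 2.84615; B: 0.639344; C: 5.25; D: 9.1.
E[X] = 0.25·2.84615 + 0.25·0.639344 + 0.25·5.25 + 0.25·9.1 = 4.45887.

4.4589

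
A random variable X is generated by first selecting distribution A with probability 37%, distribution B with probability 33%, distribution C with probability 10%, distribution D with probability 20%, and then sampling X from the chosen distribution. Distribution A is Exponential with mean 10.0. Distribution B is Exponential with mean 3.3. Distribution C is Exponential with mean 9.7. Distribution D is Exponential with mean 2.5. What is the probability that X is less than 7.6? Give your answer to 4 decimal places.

Conditional on each component, P(X < 7.6): A: 0.532334; B: 0.900045; C: 0.543198; D: 0.952165.
By total probability, P(X < 7.6) = 0.37·0.532334 + 0.33·0.900045 + 0.1·0.543198 + 0.2·0.952165 = 0.738731.

0.7387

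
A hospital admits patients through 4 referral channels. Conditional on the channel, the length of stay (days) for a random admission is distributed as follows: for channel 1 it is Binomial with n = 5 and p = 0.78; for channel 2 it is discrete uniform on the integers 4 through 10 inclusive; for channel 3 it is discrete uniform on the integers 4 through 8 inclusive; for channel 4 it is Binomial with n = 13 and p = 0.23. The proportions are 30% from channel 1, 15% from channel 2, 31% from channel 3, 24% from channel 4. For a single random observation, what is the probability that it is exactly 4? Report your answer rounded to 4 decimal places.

0.2513

Conditional on each channel, P(X = 4): 1: 0.407166; 2: 0.142857; 3: 0.2; 4: 0.190386.
By total probability, P(X = 4) = 0.3·0.407166 + 0.15·0.142857 + 0.31·0.2 + 0.24·0.190386 = 0.251271.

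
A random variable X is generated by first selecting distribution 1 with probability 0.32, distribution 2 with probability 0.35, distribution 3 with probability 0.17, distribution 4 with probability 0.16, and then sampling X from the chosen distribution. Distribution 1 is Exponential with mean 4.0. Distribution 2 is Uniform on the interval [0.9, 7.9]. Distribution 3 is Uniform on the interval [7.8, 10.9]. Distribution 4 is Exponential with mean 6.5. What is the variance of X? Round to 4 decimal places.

Per component, 1: μ=4, E[X²]=32; 2: μ=4.4, E[X²]=23.4433; 3: μ=9.35, E[X²]=88.2233; 4: μ=6.5, E[X²]=84.5.
E[X] = 0.32·4 + 0.35·4.4 + 0.17·9.35 + 0.16·6.5 = 5.4495.
E[X²] = 0.32·32 + 0.35·23.4433 + 0.17·88.2233 + 0.16·84.5 = 46.9631.
Var(X) = E[X²] − (E[X])² = 46.9631 − 29.6971 = 17.2661.

17.2661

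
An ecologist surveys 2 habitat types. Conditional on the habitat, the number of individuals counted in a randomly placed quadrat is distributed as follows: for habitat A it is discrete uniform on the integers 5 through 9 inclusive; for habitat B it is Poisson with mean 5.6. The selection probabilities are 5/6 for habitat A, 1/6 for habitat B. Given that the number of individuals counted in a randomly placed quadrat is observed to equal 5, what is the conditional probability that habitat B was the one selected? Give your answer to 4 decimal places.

0.1451

Likelihoods P(X=5 | ·): A: 0.2; B: 0.169711.
Posterior ∝ prior × likelihood. Numerator for B: 0.166667·0.169711 = 0.0282852.
Normalizing constant: 0.833333·0.2 + 0.166667·0.169711 = 0.194952.
P(B | observation) = 0.0282852 / 0.194952 = 0.145088.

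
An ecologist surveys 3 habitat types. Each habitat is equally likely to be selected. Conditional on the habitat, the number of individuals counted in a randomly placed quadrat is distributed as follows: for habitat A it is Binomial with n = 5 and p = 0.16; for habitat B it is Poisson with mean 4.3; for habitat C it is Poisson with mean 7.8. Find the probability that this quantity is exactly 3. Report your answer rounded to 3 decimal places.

0.080

Conditional on each habitat, P(X = 3): A: 0.0289014; B: 0.179799; C: 0.0324068.
By total probability, P(X = 3) = 0.333333·0.0289014 + 0.333333·0.179799 + 0.333333·0.0324068 = 0.0803691.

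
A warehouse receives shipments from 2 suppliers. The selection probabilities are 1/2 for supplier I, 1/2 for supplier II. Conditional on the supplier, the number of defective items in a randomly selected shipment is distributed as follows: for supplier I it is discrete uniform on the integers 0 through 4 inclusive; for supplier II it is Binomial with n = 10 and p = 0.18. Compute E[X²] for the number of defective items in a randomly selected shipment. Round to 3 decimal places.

For each component E[X²] = Var + (mean)², giving I: 6; II: 4.716.
Overall E[X²] = 0.5·6 + 0.5·4.716 = 5.358.

5.358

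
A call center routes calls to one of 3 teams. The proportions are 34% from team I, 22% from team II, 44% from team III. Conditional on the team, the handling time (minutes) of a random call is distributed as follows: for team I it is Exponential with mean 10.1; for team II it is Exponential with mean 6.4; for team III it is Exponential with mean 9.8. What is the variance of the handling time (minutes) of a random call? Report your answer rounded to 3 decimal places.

88.109

Per component, I: μ=10.1, E[X²]=204.02; II: μ=6.4, E[X²]=81.92; III: μ=9.8, E[X²]=192.08.
E[X] = 0.34·10.1 + 0.22·6.4 + 0.44·9.8 = 9.154.
E[X²] = 0.34·204.02 + 0.22·81.92 + 0.44·192.08 = 171.904.
Var(X) = E[X²] − (E[X])² = 171.904 − 83.7957 = 88.1087.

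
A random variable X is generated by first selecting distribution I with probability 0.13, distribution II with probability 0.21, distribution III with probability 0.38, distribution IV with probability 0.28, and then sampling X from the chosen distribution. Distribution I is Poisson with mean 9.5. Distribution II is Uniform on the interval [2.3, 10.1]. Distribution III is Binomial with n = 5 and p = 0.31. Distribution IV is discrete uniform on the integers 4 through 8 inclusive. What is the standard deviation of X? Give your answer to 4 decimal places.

3.3115

Per component, I: μ=9.5, E[X²]=99.75; II: μ=6.2, E[X²]=43.51; III: μ=1.55, E[X²]=3.472; IV: μ=6, E[X²]=38.
E[X] = 0.13·9.5 + 0.21·6.2 + 0.38·1.55 + 0.28·6 = 4.806.
E[X²] = 0.13·99.75 + 0.21·43.51 + 0.38·3.472 + 0.28·38 = 34.064.
Var(X) = E[X²] − (E[X])² = 34.064 − 23.0976 = 10.9663.
SD(X) = √10.9663 = 3.31154.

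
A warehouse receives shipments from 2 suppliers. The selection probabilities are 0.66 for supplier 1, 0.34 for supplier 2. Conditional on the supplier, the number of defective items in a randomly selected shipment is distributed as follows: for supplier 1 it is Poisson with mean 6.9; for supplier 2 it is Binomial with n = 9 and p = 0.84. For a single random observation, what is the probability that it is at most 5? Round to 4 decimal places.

Conditional on each supplier, P(X ≤ 5): 1: 0.313662; 2: 0.0420187.
By total probability, P(X ≤ 5) = 0.66·0.313662 + 0.34·0.0420187 = 0.221303.

0.2213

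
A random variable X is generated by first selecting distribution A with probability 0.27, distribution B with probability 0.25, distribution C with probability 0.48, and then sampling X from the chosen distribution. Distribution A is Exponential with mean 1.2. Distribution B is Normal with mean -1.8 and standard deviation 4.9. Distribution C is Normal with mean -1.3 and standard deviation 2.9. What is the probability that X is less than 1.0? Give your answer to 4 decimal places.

0.7090

Conditional on each component, P(X < 1.0): A: 0.565402; B: 0.716145; C: 0.786141.
By total probability, P(X < 1.0) = 0.27·0.565402 + 0.25·0.716145 + 0.48·0.786141 = 0.709043.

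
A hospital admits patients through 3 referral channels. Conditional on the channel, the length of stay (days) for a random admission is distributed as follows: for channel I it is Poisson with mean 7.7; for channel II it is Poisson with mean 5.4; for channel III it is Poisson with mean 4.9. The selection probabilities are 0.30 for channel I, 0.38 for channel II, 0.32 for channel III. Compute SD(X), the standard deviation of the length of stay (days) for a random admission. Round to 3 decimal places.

Per component, I: μ=7.7, E[X²]=66.99; II: μ=5.4, E[X²]=34.56; III: μ=4.9, E[X²]=28.91.
E[X] = 0.3·7.7 + 0.38·5.4 + 0.32·4.9 = 5.93.
E[X²] = 0.3·66.99 + 0.38·34.56 + 0.32·28.91 = 42.481.
Var(X) = E[X²] − (E[X])² = 42.481 − 35.1649 = 7.3161.
SD(X) = √7.3161 = 2.70483.

2.705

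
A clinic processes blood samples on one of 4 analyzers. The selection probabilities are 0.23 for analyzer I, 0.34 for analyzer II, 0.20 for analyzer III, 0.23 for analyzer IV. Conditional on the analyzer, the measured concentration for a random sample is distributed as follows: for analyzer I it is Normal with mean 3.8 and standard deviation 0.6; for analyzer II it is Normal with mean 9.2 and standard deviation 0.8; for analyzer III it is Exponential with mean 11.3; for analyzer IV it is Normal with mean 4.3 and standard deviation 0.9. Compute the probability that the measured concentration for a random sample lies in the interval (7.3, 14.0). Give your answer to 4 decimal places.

0.3840

Conditional on each analyzer, P(7.3 < X < 14.0): I: 2.71654e-09; II: 0.991226; III: 0.234437; IV: 0.00042906.
By total probability, P(7.3 < X < 14.0) = 0.23·2.71654e-09 + 0.34·0.991226 + 0.2·0.234437 + 0.23·0.00042906 = 0.384003.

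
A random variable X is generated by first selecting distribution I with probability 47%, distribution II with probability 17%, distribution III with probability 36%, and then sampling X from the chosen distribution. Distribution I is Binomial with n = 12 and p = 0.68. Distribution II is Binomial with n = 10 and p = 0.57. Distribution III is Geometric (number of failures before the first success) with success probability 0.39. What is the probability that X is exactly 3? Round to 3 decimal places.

Conditional on each component, P(X = 3): I: 0.00243388; II: 0.0604067; III: 0.0885226.
By total probability, P(X = 3) = 0.47·0.00243388 + 0.17·0.0604067 + 0.36·0.0885226 = 0.0432812.

0.043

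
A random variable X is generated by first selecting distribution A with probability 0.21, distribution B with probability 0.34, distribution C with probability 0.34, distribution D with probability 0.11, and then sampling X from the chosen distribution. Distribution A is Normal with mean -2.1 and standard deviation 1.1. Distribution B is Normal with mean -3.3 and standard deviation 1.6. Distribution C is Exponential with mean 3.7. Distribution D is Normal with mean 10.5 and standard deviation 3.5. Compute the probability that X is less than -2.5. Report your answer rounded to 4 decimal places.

0.3103

Conditional on each component, P(X < -2.5): A: 0.358065; B: 0.691462; C: 0; D: 0.000101889.
By total probability, P(X < -2.5) = 0.21·0.358065 + 0.34·0.691462 + 0.34·0 + 0.11·0.000101889 = 0.310302.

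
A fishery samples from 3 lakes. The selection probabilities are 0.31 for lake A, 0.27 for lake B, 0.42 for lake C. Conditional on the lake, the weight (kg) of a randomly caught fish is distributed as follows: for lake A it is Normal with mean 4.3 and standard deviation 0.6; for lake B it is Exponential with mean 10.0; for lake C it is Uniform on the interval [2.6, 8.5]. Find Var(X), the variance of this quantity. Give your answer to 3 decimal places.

Per component, A: μ=4.3, E[X²]=18.85; B: μ=10, E[X²]=200; C: μ=5.55, E[X²]=33.7033.
E[X] = 0.31·4.3 + 0.27·10 + 0.42·5.55 = 6.364.
E[X²] = 0.31·18.85 + 0.27·200 + 0.42·33.7033 = 73.9989.
Var(X) = E[X²] − (E[X])² = 73.9989 − 40.5005 = 33.4984.

33.498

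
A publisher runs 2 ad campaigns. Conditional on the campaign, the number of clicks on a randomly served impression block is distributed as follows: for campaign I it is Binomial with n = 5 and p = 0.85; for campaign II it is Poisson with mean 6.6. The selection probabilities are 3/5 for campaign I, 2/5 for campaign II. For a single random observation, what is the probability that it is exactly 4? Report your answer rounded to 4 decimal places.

Conditional on each campaign, P(X = 4): I: 0.391505; II: 0.107553.
By total probability, P(X = 4) = 0.6·0.391505 + 0.4·0.107553 = 0.277924.

0.2779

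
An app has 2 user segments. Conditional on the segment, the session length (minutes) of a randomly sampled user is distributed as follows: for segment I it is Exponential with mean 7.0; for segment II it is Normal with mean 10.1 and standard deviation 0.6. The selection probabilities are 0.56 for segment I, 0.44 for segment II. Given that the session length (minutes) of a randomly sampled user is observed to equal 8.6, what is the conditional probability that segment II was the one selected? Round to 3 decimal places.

0.354

Likelihoods f(8.6 | ·): I: 0.0418158; II: 0.0292138.
Posterior ∝ prior × likelihood. Numerator for II: 0.44·0.0292138 = 0.0128541.
Normalizing constant: 0.56·0.0418158 + 0.44·0.0292138 = 0.0362709.
P(II | observation) = 0.0128541 / 0.0362709 = 0.354391.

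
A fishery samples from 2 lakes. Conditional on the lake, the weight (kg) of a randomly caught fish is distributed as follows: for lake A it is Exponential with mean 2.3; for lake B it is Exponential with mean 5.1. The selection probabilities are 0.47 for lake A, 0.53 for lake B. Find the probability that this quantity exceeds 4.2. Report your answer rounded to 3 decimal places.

Conditional on each lake, P(X > 4.2): A: 0.161043; B: 0.43888.
By total probability, P(X > 4.2) = 0.47·0.161043 + 0.53·0.43888 = 0.308296.

0.308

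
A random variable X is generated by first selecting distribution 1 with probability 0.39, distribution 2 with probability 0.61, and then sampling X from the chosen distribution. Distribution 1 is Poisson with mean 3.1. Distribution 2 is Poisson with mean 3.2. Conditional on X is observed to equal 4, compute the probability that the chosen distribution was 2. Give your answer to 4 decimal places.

0.6164

Likelihoods P(X=4 | ·): 1: 0.17335; 2: 0.178093.
Posterior ∝ prior × likelihood. Numerator for 2: 0.61·0.178093 = 0.108637.
Normalizing constant: 0.39·0.17335 + 0.61·0.178093 = 0.176243.
P(2 | observation) = 0.108637 / 0.176243 = 0.616403.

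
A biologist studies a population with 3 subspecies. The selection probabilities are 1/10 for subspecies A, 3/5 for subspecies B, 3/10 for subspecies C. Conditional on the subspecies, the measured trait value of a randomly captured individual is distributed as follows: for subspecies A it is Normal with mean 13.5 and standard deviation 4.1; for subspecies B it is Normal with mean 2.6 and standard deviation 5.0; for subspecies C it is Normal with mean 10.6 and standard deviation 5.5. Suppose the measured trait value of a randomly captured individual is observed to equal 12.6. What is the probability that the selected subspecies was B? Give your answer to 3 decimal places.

0.178

Likelihoods f(12.6 | ·): A: 0.0949867; B: 0.0107982; C: 0.0678944.
Posterior ∝ prior × likelihood. Numerator for B: 0.6·0.0107982 = 0.00647892.
Normalizing constant: 0.1·0.0949867 + 0.6·0.0107982 + 0.3·0.0678944 = 0.0363459.
P(B | observation) = 0.00647892 / 0.0363459 = 0.178257.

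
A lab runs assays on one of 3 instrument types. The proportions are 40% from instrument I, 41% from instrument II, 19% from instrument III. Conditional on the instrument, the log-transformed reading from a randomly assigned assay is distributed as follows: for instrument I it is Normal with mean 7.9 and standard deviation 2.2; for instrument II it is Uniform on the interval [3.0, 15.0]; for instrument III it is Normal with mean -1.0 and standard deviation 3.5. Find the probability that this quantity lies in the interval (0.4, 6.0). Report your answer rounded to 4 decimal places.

Conditional on each instrument, P(0.4 < X < 6.0): I: 0.193568; II: 0.25; III: 0.321828.
By total probability, P(0.4 < X < 6.0) = 0.4·0.193568 + 0.41·0.25 + 0.19·0.321828 = 0.241075.

0.2411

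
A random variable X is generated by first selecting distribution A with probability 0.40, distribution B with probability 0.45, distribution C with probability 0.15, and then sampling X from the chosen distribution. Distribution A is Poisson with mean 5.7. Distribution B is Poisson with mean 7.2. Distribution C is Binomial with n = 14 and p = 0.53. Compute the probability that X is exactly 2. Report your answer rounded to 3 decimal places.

Conditional on each component, P(X = 2): A: 0.0543552; B: 0.0193515; C: 0.00297008.
By total probability, P(X = 2) = 0.4·0.0543552 + 0.45·0.0193515 + 0.15·0.00297008 = 0.0308958.

0.031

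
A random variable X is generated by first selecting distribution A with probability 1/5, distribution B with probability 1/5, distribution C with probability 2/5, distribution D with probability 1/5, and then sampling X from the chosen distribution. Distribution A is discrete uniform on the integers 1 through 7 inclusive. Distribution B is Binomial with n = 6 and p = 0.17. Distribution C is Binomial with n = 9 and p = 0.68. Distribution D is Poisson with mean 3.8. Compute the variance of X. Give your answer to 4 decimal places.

Per component, A: μ=4, E[X²]=20; B: μ=1.02, E[X²]=1.887; C: μ=6.12, E[X²]=39.4128; D: μ=3.8, E[X²]=18.24.
E[X] = 0.2·4 + 0.2·1.02 + 0.4·6.12 + 0.2·3.8 = 4.212.
E[X²] = 0.2·20 + 0.2·1.887 + 0.4·39.4128 + 0.2·18.24 = 23.7905.
Var(X) = E[X²] − (E[X])² = 23.7905 − 17.7409 = 6.04958.

6.0496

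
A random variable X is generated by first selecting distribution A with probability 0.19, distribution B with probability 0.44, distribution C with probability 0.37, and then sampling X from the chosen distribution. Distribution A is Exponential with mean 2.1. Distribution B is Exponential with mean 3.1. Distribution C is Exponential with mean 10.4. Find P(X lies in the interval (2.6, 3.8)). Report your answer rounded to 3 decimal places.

0.116

Conditional on each component, P(2.6 < X < 3.8): A: 0.126204; B: 0.138747; C: 0.0848711.
By total probability, P(2.6 < X < 3.8) = 0.19·0.126204 + 0.44·0.138747 + 0.37·0.0848711 = 0.11643.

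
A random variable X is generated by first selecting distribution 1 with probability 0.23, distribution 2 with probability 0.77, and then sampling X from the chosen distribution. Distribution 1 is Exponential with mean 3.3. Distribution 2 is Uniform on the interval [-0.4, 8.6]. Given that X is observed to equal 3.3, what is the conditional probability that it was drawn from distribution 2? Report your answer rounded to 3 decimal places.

Likelihoods f(3.3 | ·): 1: 0.111479; 2: 0.111111.
Posterior ∝ prior × likelihood. Numerator for 2: 0.77·0.111111 = 0.0855556.
Normalizing constant: 0.23·0.111479 + 0.77·0.111111 = 0.111196.
P(2 | observation) = 0.0855556 / 0.111196 = 0.769415.

0.769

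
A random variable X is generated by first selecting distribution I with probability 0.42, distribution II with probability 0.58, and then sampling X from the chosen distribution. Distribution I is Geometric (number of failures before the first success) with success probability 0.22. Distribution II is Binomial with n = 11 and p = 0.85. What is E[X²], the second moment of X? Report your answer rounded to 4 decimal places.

63.5666

For each component E[X²] = Var + (mean)², giving I: 28.686; II: 88.825.
Overall E[X²] = 0.42·28.686 + 0.58·88.825 = 63.5666.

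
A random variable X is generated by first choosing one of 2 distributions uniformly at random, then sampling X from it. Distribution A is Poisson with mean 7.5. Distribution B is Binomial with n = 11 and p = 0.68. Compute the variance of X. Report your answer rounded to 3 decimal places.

Per component, A: μ=7.5, E[X²]=63.75; B: μ=7.48, E[X²]=58.344.
E[X] = 0.5·7.5 + 0.5·7.48 = 7.49.
E[X²] = 0.5·63.75 + 0.5·58.344 = 61.047.
Var(X) = E[X²] − (E[X])² = 61.047 − 56.1001 = 4.9469.

4.947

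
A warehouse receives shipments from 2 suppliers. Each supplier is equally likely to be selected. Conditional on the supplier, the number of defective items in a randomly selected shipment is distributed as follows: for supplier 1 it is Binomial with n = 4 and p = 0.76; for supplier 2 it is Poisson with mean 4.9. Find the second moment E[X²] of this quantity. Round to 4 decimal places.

19.4406

For each component E[X²] = Var + (mean)², giving 1: 9.9712; 2: 28.91.
Overall E[X²] = 0.5·9.9712 + 0.5·28.91 = 19.4406.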